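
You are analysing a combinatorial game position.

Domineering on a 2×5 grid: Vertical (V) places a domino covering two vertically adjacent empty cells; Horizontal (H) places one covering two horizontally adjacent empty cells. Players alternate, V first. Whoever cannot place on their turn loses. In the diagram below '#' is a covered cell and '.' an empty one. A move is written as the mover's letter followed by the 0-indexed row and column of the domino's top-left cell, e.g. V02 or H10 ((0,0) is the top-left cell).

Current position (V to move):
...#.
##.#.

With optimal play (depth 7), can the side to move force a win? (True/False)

ply 1, V at ...#./##.#. | V02=+1→..##./####.*; V04=-1→...##/##.##
ply 2, H at ..##./####. | H00=-1→####./####.*
ply 3, V at ####./####. | V04=+1→#####/#####*
ply 4: #####/##### is terminal -1 (H); from ...#./##.#. depth 7

V winning at [...#./##.#.]: True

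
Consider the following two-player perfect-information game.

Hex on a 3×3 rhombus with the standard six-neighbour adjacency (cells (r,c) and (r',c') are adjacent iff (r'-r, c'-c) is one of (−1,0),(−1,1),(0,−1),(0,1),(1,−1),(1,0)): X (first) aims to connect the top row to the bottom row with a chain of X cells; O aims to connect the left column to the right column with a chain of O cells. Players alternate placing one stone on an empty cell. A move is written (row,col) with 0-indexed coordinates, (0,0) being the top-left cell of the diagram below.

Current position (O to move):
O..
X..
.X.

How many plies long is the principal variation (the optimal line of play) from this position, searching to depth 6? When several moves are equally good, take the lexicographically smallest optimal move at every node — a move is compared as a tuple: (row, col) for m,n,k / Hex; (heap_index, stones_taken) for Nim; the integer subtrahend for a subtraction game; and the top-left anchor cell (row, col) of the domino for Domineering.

PV length from [O../X../.X.]: 5 plies

ply 1, O at O../X../.X. | (0,1)=-1→OO./X../.X.; (0,2)=-1→O.O/X../.X.; (1,1)=+1→O../XO./.X.*; (1,2)=-1→O../X.O/.X.; (2,0)=-1→O../X../OX.; (2,2)=-1→O../X../.XO
ply 2, X at O../XO./.X. | (0,1)=-1→OX./XO./.X.*; (0,2)=-1→O.X/XO./.X.; (1,2)=-1→O../XOX/.X.; (2,0)=-1→O../XO./XX.; (2,2)=-1→O../XO./.XX
ply 3, O at OX./XO./.X. | (0,2)=-1→OXO/XO./.X.; (1,2)=-1→OX./XOO/.X.; (2,0)=+1→OX./XO./OX.*; (2,2)=-1→OX./XO./.XO
ply 4, X at OX./XO./OX. | (0,2)=-1→OXX/XO./OX.*; (1,2)=-1→OX./XOX/OX.; (2,2)=-1→OX./XO./OXX
ply 5, O at OXX/XO./OX. | (1,2)=+1→OXX/XOO/OX.*; (2,2)=-1→OXX/XO./OXO
ply 6: OXX/XOO/OX. is terminal -1 (X); from O../X../.X. depth 6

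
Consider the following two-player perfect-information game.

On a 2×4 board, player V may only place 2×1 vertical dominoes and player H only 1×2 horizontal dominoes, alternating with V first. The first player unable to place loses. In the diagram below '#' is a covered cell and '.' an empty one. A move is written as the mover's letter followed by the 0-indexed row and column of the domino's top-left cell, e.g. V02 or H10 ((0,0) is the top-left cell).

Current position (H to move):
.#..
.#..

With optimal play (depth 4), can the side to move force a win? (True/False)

H winning at [.#../.#..]: True

ply 1, H at .#../.#.. | H02=+1→.###/.#..*; H12=+1→.#../.###
ply 2, V at .###/.#.. | V00=-1→####/##..*
ply 3, H at ####/##.. | H12=+1→####/####*
ply 4: ####/#### is terminal -1 (V); from .#../.#.. depth 4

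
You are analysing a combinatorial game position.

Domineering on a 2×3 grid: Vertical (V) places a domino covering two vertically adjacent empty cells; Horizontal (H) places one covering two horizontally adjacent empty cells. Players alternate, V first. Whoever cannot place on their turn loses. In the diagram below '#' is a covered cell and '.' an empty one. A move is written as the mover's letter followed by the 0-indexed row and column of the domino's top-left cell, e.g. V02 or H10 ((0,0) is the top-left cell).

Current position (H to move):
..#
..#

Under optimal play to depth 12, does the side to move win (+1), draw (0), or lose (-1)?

[..#/..#] H move#1: H00:+1/###/..#*, H10:+1/..#/###
[###/..#] end (terminal -1, V#2); searched ..#/..# to 12

value(..#/..#, H) = +1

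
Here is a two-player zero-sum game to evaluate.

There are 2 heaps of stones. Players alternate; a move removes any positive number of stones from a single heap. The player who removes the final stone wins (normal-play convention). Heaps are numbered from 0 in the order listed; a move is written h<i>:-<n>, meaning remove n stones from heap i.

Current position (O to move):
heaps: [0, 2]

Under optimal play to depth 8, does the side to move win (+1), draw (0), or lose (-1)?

value((0,2), O) = +1

ply 1, O at (0,2) | h1:-1=-1→(0,1); h1:-2=+1→(0,0)*
ply 2: (0,0) is terminal -1 (X); from (0,2) depth 8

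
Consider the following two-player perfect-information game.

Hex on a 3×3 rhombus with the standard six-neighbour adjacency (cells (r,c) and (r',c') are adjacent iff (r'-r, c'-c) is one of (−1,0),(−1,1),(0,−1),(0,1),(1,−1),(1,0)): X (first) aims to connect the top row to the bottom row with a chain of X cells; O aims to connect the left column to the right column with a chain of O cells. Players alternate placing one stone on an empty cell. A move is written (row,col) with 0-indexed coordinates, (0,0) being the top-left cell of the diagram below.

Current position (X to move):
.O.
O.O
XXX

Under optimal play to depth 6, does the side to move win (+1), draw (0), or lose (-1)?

value(.O./O.O/XXX, X) = -1

ply 1, X at .O./O.O/XXX | (0,0)=-1→XO./O.O/XXX*; (0,2)=-1→.OX/O.O/XXX; (1,1)=-1→.O./OXO/XXX
ply 2, O at XO./O.O/XXX | (0,2)=+1→XOO/O.O/XXX*; (1,1)=+1→XO./OOO/XXX
ply 3: XOO/O.O/XXX is terminal -1 (X); from .O./O.O/XXX depth 6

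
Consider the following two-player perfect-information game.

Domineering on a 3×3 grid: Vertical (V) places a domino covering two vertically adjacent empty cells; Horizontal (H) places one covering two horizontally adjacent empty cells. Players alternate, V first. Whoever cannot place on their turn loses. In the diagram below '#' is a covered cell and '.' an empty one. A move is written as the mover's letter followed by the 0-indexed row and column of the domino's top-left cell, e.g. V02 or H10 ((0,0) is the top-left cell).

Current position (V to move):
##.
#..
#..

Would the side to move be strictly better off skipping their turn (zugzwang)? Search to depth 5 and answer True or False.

zugzwang(##./#../#.., V) = False

p1 V@[##./#../#..]: V02[###/#.#/#..]-1 V11[##./##./##.]+1* V12[##./#.#/#.#]+1
p2 H@[##./##./##.] terminal -1; root [##./#../#..] d5
pass branch (H moves first from the same position):
  | p1 H@[##./#../#..]: H11[##./###/#..]+1* H21[##./#../###]-1
  | p2 V@[##./###/#..] terminal -1; root [##./#../#..] d5
V moving scores +1; V passing scores -1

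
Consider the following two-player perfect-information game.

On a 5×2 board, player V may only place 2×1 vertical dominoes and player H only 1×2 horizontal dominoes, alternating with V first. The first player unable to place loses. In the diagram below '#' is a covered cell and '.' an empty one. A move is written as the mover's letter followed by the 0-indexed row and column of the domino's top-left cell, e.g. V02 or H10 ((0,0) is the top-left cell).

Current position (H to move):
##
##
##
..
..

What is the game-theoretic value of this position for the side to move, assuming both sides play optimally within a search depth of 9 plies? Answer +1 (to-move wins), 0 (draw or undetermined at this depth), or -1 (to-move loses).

p1 H@[##/##/##/../..]: H30[##/##/##/##/..]+1* H40[##/##/##/../##]+1
p2 V@[##/##/##/##/..] terminal -1; root [##/##/##/../..] d9

value(##/##/##/../.., H) = +1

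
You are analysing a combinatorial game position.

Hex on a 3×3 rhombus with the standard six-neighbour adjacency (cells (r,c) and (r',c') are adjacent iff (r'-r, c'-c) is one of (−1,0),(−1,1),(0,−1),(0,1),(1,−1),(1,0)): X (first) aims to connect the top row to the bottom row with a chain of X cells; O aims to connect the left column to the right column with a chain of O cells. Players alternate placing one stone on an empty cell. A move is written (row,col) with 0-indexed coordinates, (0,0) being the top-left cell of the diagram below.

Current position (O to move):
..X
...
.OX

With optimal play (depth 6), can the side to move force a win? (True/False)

O winning at [..X/.../.OX]: False

p1 O@[..X/.../.OX]: (0,0)[O.X/.../.OX]-1* (0,1)[.OX/.../.OX]-1 (1,0)[..X/O../.OX]-1 (1,1)[..X/.O./.OX]-1 (1,2)[..X/..O/.OX]-1 (2,0)[..X/.../OOX]-1
p2 X@[O.X/.../.OX]: (0,1)[OXX/.../.OX]+1* (1,0)[O.X/X../.OX]+1 (1,1)[O.X/.X./.OX]+1 (1,2)[O.X/..X/.OX]+1 (2,0)[O.X/.../XOX]+1
p3 O@[OXX/.../.OX]: (1,0)[OXX/O../.OX]-1* (1,1)[OXX/.O./.OX]-1 (1,2)[OXX/..O/.OX]-1 (2,0)[OXX/.../OOX]-1
p4 X@[OXX/O../.OX]: (1,1)[OXX/OX./.OX]+1* (1,2)[OXX/O.X/.OX]+1 (2,0)[OXX/O../XOX]+1
p5 O@[OXX/OX./.OX]: (1,2)[OXX/OXO/.OX]-1* (2,0)[OXX/OX./OOX]-1
p6 X@[OXX/OXO/.OX]: (2,0)[OXX/OXO/XOX]+1*
p7 O@[OXX/OXO/XOX] terminal -1; root [..X/.../.OX] d6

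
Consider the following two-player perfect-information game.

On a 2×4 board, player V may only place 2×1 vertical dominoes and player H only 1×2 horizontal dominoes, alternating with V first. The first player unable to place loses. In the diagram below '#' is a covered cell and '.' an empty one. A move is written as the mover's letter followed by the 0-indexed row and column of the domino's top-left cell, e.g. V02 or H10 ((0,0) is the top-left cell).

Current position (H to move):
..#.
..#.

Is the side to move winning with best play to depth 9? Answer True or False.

ply 1, H at ..#./..#. | H00=+1→###./..#.*; H10=+1→..#./###.
ply 2, V at ###./..#. | V03=-1→####/..##*
ply 3, H at ####/..## | H10=+1→####/####*
ply 4: ####/#### is terminal -1 (V); from ..#./..#. depth 9

H winning at [..#./..#.]: True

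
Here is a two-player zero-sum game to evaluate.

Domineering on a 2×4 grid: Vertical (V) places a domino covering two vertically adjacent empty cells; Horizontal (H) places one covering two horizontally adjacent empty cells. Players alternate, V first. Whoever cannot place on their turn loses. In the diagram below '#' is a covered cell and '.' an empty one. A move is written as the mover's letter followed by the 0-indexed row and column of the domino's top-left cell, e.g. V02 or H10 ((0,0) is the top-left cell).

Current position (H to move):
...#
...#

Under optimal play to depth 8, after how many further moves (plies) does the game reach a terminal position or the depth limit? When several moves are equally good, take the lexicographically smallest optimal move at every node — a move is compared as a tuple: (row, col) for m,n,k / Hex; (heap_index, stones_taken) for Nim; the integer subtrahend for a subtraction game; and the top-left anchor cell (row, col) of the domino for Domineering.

PV length from [...#/...#]: 3 plies

ply 1, H at ...#/...# | H00=+1→##.#/...#*; H01=+1→.###/...#; H10=+1→...#/##.#; H11=+1→...#/.###
ply 2, V at ##.#/...# | V02=-1→####/..##*
ply 3, H at ####/..## | H10=+1→####/####*
ply 4: ####/#### is terminal -1 (V); from ...#/...# depth 8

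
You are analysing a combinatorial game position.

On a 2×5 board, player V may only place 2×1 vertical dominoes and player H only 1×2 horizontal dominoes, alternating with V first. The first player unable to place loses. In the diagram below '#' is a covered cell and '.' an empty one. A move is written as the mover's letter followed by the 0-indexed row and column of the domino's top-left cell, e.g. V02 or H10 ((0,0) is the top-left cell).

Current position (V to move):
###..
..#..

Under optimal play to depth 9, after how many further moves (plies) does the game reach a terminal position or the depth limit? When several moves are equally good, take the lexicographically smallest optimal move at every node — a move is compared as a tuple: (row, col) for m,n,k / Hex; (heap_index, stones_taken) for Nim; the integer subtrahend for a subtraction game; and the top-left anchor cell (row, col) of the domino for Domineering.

p1 V@[###../..#..]: V03[####./..##.]+1* V04[###.#/..#.#]+1
p2 H@[####./..##.]: H10[####./####.]-1*
p3 V@[####./####.]: V04[#####/#####]+1*
p4 H@[#####/#####] terminal -1; root [###../..#..] d9

PV length from [###../..#..]: 3 plies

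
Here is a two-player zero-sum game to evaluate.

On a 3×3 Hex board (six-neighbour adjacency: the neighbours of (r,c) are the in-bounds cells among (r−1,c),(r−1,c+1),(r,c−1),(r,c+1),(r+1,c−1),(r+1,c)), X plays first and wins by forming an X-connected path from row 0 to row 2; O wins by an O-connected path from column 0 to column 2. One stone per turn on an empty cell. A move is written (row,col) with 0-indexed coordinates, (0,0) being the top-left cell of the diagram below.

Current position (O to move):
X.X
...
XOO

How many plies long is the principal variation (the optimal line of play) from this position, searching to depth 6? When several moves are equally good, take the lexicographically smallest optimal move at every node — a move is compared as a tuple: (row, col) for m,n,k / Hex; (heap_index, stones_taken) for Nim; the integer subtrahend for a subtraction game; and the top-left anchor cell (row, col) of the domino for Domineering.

ply 1, O at X.X/.../XOO | (0,1)=-1→XOX/.../XOO*; (1,0)=-1→X.X/O../XOO; (1,1)=-1→X.X/.O./XOO; (1,2)=-1→X.X/..O/XOO
ply 2, X at XOX/.../XOO | (1,0)=+1→XOX/X../XOO*; (1,1)=+1→XOX/.X./XOO; (1,2)=+1→XOX/..X/XOO
ply 3: XOX/X../XOO is terminal -1 (O); from X.X/.../XOO depth 6

PV length from [X.X/.../XOO]: 2 plies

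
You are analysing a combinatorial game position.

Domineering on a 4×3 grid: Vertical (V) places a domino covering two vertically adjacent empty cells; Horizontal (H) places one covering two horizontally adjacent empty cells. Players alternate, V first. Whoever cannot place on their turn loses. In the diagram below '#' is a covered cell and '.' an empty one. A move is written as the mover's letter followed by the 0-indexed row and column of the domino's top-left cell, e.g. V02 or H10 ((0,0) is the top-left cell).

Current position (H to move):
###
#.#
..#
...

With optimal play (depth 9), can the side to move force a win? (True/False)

ply 1, H at ###/#.#/..#/... | H20=+1→###/#.#/###/...*; H30=-1→###/#.#/..#/##.; H31=-1→###/#.#/..#/.##
ply 2: ###/#.#/###/... is terminal -1 (V); from ###/#.#/..#/... depth 9

H winning at [###/#.#/..#/...]: True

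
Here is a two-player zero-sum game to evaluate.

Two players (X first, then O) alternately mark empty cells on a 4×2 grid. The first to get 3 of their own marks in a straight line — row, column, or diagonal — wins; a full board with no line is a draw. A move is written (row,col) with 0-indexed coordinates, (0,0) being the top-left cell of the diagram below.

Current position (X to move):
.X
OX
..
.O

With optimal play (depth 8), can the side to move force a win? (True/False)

ply 1, X at .X/OX/../.O | (0,0)=+0→XX/OX/../.O; (2,0)=+0→.X/OX/X./.O; (2,1)=+1→.X/OX/.X/.O*; (3,0)=+0→.X/OX/../XO
ply 2: .X/OX/.X/.O is terminal -1 (O); from .X/OX/../.O depth 8

X winning at [.X/OX/../.O]: True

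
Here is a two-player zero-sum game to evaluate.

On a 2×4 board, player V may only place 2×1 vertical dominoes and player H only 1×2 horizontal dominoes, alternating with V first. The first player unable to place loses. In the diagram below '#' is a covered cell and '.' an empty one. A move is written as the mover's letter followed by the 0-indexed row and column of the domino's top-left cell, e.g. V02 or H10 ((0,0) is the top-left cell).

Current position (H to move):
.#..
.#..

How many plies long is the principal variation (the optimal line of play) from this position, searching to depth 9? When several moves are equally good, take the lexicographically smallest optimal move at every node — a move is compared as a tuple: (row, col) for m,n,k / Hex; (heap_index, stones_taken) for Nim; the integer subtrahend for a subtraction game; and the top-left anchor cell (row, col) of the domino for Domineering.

PV length from [.#../.#..]: 3 plies

p1 H@[.#../.#..]: H02[.###/.#..]+1* H12[.#../.###]+1
p2 V@[.###/.#..]: V00[####/##..]-1*
p3 H@[####/##..]: H12[####/####]+1*
p4 V@[####/####] terminal -1; root [.#../.#..] d9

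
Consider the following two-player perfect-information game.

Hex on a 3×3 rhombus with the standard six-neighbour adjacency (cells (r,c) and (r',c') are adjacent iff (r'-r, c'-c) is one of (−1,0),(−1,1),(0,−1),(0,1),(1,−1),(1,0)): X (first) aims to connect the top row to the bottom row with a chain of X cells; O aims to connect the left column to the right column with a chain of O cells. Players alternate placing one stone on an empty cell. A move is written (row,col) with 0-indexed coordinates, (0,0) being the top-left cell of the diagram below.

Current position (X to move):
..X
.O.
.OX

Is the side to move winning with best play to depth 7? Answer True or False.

X winning at [..X/.O./.OX]: True

[..X/.O./.OX] X move#1: (0,0):-1/X.X/.O./.OX, (0,1):-1/.XX/.O./.OX, (1,0):+1/..X/XO./.OX*, (1,2):+1/..X/.OX/.OX, (2,0):+1/..X/.O./XOX
[..X/XO./.OX] O move#2: (0,0):-1/O.X/XO./.OX*, (0,1):-1/.OX/XO./.OX, (1,2):-1/..X/XOO/.OX, (2,0):-1/..X/XO./OOX
[O.X/XO./.OX] X move#3: (0,1):+1/OXX/XO./.OX*, (1,2):+1/O.X/XOX/.OX, (2,0):+1/O.X/XO./XOX
[OXX/XO./.OX] O move#4: (1,2):-1/OXX/XOO/.OX*, (2,0):-1/OXX/XO./OOX
[OXX/XOO/.OX] X move#5: (2,0):+1/OXX/XOO/XOX*
[OXX/XOO/XOX] end (terminal -1, O#6); searched ..X/.O./.OX to 7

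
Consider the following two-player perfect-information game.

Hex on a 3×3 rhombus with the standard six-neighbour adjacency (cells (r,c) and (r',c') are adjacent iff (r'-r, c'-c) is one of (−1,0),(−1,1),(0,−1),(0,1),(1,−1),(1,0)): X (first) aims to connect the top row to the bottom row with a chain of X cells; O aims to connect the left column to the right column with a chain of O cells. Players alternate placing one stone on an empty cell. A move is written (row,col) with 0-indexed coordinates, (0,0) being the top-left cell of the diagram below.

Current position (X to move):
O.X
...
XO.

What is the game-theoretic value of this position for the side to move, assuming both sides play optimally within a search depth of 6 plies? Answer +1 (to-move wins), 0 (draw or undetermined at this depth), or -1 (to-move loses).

value(O.X/.../XO., X) = +1

ply 1, X at O.X/.../XO. | (0,1)=+1→OXX/.../XO.*; (1,0)=+1→O.X/X../XO.; (1,1)=+1→O.X/.X./XO.; (1,2)=+1→O.X/..X/XO.; (2,2)=+1→O.X/.../XOX
ply 2, O at OXX/.../XO. | (1,0)=-1→OXX/O../XO.*; (1,1)=-1→OXX/.O./XO.; (1,2)=-1→OXX/..O/XO.; (2,2)=-1→OXX/.../XOO
ply 3, X at OXX/O../XO. | (1,1)=+1→OXX/OX./XO.*; (1,2)=+1→OXX/O.X/XO.; (2,2)=+1→OXX/O../XOX
ply 4: OXX/OX./XO. is terminal -1 (O); from O.X/.../XO. depth 6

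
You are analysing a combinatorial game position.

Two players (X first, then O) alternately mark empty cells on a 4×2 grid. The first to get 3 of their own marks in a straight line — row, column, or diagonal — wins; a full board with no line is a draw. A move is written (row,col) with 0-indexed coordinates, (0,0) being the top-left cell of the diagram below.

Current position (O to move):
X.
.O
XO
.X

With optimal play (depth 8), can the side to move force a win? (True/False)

O winning at [X./.O/XO/.X]: True

[X./.O/XO/.X] O move#1: (0,1):+1/XO/.O/XO/.X*, (1,0):+0/X./OO/XO/.X, (3,0):-1/X./.O/XO/OX
[XO/.O/XO/.X] end (terminal -1, X#2); searched X./.O/XO/.X to 8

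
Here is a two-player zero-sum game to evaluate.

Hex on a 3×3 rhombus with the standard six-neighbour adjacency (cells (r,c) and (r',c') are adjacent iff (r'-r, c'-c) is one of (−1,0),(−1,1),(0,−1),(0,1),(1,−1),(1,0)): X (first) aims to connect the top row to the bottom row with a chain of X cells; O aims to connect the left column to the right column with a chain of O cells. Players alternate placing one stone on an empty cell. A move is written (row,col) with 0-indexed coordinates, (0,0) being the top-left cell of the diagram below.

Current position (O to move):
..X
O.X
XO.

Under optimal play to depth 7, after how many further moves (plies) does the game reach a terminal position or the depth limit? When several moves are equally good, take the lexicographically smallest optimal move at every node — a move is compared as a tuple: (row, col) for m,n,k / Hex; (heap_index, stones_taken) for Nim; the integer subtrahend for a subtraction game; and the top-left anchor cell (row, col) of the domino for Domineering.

ply 1, O at ..X/O.X/XO. | (0,0)=-1→O.X/O.X/XO.*; (0,1)=-1→.OX/O.X/XO.; (1,1)=-1→..X/OOX/XO.; (2,2)=-1→..X/O.X/XOO
ply 2, X at O.X/O.X/XO. | (0,1)=+1→OXX/O.X/XO.*; (1,1)=+1→O.X/OXX/XO.; (2,2)=+1→O.X/O.X/XOX
ply 3, O at OXX/O.X/XO. | (1,1)=-1→OXX/OOX/XO.*; (2,2)=-1→OXX/O.X/XOO
ply 4, X at OXX/OOX/XO. | (2,2)=+1→OXX/OOX/XOX*
ply 5: OXX/OOX/XOX is terminal -1 (O); from ..X/O.X/XO. depth 7

PV length from [..X/O.X/XO.]: 4 plies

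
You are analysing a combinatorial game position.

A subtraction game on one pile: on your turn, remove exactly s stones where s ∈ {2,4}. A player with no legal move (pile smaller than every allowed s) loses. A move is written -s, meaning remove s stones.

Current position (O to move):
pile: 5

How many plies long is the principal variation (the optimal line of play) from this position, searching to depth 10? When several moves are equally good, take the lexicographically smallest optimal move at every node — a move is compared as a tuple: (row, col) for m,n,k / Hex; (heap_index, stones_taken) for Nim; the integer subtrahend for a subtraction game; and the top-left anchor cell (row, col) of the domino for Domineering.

p1 O@[5]: -2[3]-1 -4[1]+1*
p2 X@[1] terminal -1; root [5] d10

PV length from [5]: 1 ply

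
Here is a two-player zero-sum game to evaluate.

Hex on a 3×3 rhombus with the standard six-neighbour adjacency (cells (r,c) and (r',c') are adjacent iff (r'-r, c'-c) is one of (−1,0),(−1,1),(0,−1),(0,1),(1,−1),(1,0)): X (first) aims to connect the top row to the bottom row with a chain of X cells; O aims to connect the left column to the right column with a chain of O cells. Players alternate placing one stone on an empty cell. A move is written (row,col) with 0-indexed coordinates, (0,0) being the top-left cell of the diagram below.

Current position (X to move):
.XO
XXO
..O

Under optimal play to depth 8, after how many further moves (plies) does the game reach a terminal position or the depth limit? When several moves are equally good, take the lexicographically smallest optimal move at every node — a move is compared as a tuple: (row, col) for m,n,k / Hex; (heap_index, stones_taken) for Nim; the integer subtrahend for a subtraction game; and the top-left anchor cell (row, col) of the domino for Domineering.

[.XO/XXO/..O] X move#1: (0,0):+1/XXO/XXO/..O*, (2,0):+1/.XO/XXO/X.O, (2,1):+1/.XO/XXO/.XO
[XXO/XXO/..O] O move#2: (2,0):-1/XXO/XXO/O.O*, (2,1):-1/XXO/XXO/.OO
[XXO/XXO/O.O] X move#3: (2,1):+1/XXO/XXO/OXO*
[XXO/XXO/OXO] end (terminal -1, O#4); searched .XO/XXO/..O to 8

PV length from [.XO/XXO/..O]: 3 plies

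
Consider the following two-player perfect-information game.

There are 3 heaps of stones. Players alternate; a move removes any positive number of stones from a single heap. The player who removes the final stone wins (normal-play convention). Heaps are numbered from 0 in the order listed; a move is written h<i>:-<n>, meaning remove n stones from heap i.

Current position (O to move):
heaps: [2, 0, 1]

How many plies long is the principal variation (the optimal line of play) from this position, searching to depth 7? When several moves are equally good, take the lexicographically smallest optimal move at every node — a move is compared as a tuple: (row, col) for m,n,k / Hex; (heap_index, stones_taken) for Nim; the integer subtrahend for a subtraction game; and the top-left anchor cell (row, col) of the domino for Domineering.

PV length from [(2,0,1)]: 3 plies

[(2,0,1)] O move#1: h0:-1:+1/(1,0,1)*, h0:-2:-1/(0,0,1), h2:-1:-1/(2,0,0)
[(1,0,1)] X move#2: h0:-1:-1/(0,0,1)*, h2:-1:-1/(1,0,0)
[(0,0,1)] O move#3: h2:-1:+1/(0,0,0)*
[(0,0,0)] end (terminal -1, X#4); searched (2,0,1) to 7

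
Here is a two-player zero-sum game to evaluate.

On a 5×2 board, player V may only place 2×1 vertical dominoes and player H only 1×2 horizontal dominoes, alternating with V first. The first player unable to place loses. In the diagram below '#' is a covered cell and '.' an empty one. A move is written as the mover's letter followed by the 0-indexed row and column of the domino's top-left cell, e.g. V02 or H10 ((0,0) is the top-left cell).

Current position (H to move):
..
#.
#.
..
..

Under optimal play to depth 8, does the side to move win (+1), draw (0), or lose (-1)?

value(../#./#./../.., H) = +1

ply 1, H at ../#./#./../.. | H00=-1→##/#./#./../..; H30=+1→../#./#./##/..*; H40=+1→../#./#./../##
ply 2, V at ../#./#./##/.. | V01=-1→.#/##/#./##/..*; V11=-1→../##/##/##/..
ply 3, H at .#/##/#./##/.. | H40=+1→.#/##/#./##/##*
ply 4: .#/##/#./##/## is terminal -1 (V); from ../#./#./../.. depth 8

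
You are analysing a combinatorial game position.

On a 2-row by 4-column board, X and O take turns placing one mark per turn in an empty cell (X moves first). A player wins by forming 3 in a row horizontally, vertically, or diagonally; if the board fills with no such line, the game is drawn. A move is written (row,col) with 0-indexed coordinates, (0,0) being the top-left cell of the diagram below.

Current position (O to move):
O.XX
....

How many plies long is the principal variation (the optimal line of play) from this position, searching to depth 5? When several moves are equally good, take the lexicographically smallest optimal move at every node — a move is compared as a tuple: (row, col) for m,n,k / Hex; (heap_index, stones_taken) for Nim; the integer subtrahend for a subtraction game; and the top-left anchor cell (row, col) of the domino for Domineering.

PV length from [O.XX/....]: 5 plies

[O.XX/....] O move#1: (0,1):+0/OOXX/....*, (1,0):-1/O.XX/O..., (1,1):-1/O.XX/.O.., (1,2):-1/O.XX/..O., (1,3):-1/O.XX/...O
[OOXX/....] X move#2: (1,0):+0/OOXX/X...*, (1,1):+0/OOXX/.X.., (1,2):+0/OOXX/..X., (1,3):+0/OOXX/...X
[OOXX/X...] O move#3: (1,1):+0/OOXX/XO..*, (1,2):+0/OOXX/X.O., (1,3):+0/OOXX/X..O
[OOXX/XO..] X move#4: (1,2):+0/OOXX/XOX.*, (1,3):+0/OOXX/XO.X
[OOXX/XOX.] O move#5: (1,3):+0/OOXX/XOXO*
[OOXX/XOXO] end (terminal +0, X#6); searched O.XX/.... to 5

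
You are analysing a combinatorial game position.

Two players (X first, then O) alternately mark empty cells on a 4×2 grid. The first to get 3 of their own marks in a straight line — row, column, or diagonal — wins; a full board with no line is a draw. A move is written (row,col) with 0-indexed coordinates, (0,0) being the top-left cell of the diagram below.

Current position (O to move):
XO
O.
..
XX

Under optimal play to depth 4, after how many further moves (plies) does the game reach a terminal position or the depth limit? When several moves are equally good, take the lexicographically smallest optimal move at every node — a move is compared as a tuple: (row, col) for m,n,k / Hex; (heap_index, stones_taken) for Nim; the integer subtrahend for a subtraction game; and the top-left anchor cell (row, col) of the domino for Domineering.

p1 O@[XO/O./../XX]: (1,1)[XO/OO/../XX]+0* (2,0)[XO/O./O./XX]+0 (2,1)[XO/O./.O/XX]+0
p2 X@[XO/OO/../XX]: (2,0)[XO/OO/X./XX]-1 (2,1)[XO/OO/.X/XX]+0*
p3 O@[XO/OO/.X/XX]: (2,0)[XO/OO/OX/XX]+0*
p4 X@[XO/OO/OX/XX] terminal +0; root [XO/O./../XX] d4

PV length from [XO/O./../XX]: 3 plies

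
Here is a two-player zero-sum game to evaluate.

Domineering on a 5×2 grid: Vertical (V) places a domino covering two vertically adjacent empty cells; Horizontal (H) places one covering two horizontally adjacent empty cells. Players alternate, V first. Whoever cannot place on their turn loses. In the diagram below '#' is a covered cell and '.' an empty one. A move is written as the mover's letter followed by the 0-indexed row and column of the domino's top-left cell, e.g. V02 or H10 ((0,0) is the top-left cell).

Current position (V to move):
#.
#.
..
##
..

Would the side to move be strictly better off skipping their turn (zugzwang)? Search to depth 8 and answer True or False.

p1 V@[#./#./../##/..]: V01[##/##/../##/..]-1* V11[#./##/.#/##/..]-1
p2 H@[##/##/../##/..]: H20[##/##/##/##/..]+1* H40[##/##/../##/##]+1
p3 V@[##/##/##/##/..] terminal -1; root [#./#./../##/..] d8
if V skipped the turn, H would face:
~ p1 H@[#./#./../##/..]: H20[#./#./##/##/..]+1* H40[#./#./../##/##]-1
~ p2 V@[#./#./##/##/..]: V01[##/##/##/##/..]-1*
~ p3 H@[##/##/##/##/..]: H40[##/##/##/##/##]+1*
~ p4 V@[##/##/##/##/##] terminal -1; root [#./#./../##/..] d8
compare (V): move=-1 vs pass=-1

zugzwang(#./#./../##/.., V) = False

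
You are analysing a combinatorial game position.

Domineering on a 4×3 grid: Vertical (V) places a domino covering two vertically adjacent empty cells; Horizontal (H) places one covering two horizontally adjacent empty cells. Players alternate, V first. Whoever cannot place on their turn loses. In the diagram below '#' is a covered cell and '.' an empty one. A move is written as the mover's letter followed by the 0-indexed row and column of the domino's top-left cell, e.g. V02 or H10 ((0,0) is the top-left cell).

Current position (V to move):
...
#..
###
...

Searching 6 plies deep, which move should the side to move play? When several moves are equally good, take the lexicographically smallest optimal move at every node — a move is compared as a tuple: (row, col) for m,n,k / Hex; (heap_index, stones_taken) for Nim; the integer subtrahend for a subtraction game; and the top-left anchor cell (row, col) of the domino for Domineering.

p1 V@[.../#../###/...]: V01[.#./##./###/...]+1* V02[..#/#.#/###/...]-1
p2 H@[.#./##./###/...]: H30[.#./##./###/##.]-1* H31[.#./##./###/.##]-1
p3 V@[.#./##./###/##.]: V02[.##/###/###/##.]+1*
p4 H@[.##/###/###/##.] terminal -1; root [.../#../###/...] d6

V's best at [.../#../###/...]: V01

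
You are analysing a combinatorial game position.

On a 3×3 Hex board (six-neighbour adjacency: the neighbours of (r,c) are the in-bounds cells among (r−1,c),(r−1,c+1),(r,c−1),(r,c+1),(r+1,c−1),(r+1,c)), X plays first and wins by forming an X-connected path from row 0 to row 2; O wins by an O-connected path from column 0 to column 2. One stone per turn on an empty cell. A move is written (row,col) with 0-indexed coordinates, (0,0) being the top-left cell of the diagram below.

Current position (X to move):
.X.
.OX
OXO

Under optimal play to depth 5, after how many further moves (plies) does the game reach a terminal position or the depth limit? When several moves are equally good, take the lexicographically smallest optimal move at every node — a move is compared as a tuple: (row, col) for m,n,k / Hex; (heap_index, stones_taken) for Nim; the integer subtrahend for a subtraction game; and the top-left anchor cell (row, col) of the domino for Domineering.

PV length from [.X./.OX/OXO]: 1 ply

ply 1, X at .X./.OX/OXO | (0,0)=-1→XX./.OX/OXO; (0,2)=+1→.XX/.OX/OXO*; (1,0)=-1→.X./XOX/OXO
ply 2: .XX/.OX/OXO is terminal -1 (O); from .X./.OX/OXO depth 5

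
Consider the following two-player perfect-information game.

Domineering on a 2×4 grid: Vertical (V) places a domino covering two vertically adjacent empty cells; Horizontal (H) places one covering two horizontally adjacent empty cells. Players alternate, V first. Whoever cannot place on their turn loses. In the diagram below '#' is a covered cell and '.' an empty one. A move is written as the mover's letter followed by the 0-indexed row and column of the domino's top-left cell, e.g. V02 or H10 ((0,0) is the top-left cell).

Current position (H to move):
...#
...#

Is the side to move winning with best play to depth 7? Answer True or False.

ply 1, H at ...#/...# | H00=+1→##.#/...#*; H01=+1→.###/...#; H10=+1→...#/##.#; H11=+1→...#/.###
ply 2, V at ##.#/...# | V02=-1→####/..##*
ply 3, H at ####/..## | H10=+1→####/####*
ply 4: ####/#### is terminal -1 (V); from ...#/...# depth 7

H winning at [...#/...#]: True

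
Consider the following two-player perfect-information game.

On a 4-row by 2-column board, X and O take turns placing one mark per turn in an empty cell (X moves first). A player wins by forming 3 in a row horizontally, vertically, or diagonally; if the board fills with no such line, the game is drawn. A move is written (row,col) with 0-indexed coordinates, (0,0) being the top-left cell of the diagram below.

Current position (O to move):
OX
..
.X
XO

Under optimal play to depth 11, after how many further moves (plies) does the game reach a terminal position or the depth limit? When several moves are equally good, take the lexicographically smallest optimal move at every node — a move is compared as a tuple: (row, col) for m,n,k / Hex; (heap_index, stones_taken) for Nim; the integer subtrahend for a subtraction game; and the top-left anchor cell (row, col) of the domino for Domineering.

PV length from [OX/../.X/XO]: 3 plies

ply 1, O at OX/../.X/XO | (1,0)=-1→OX/O./.X/XO; (1,1)=+0→OX/.O/.X/XO*; (2,0)=-1→OX/../OX/XO
ply 2, X at OX/.O/.X/XO | (1,0)=+0→OX/XO/.X/XO*; (2,0)=+0→OX/.O/XX/XO
ply 3, O at OX/XO/.X/XO | (2,0)=+0→OX/XO/OX/XO*
ply 4: OX/XO/OX/XO is terminal +0 (X); from OX/../.X/XO depth 11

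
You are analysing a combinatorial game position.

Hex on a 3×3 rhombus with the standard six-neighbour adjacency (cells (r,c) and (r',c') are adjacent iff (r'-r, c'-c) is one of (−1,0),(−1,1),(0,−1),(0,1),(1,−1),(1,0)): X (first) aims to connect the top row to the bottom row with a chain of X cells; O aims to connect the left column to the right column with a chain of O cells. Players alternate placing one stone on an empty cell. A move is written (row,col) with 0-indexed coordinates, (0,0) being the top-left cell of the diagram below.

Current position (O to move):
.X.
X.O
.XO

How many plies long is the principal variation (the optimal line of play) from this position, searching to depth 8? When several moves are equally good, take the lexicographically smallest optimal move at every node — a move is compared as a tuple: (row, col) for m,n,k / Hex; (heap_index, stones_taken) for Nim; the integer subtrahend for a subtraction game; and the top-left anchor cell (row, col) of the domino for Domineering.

p1 O@[.X./X.O/.XO]: (0,0)[OX./X.O/.XO]-1* (0,2)[.XO/X.O/.XO]-1 (1,1)[.X./XOO/.XO]-1 (2,0)[.X./X.O/OXO]-1
p2 X@[OX./X.O/.XO]: (0,2)[OXX/X.O/.XO]+1* (1,1)[OX./XXO/.XO]+1 (2,0)[OX./X.O/XXO]+1
p3 O@[OXX/X.O/.XO]: (1,1)[OXX/XOO/.XO]-1* (2,0)[OXX/X.O/OXO]-1
p4 X@[OXX/XOO/.XO]: (2,0)[OXX/XOO/XXO]+1*
p5 O@[OXX/XOO/XXO] terminal -1; root [.X./X.O/.XO] d8

PV length from [.X./X.O/.XO]: 4 plies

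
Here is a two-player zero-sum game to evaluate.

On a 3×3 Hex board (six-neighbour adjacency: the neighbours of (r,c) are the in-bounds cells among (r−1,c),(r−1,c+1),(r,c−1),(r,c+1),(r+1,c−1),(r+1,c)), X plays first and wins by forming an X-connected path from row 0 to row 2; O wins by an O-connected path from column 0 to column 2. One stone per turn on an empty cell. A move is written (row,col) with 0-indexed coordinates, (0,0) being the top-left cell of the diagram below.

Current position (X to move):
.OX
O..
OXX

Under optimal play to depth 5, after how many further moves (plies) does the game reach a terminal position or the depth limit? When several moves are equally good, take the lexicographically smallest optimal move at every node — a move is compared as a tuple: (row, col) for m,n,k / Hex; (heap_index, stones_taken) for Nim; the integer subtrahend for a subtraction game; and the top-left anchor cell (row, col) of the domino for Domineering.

p1 X@[.OX/O../OXX]: (0,0)[XOX/O../OXX]+1* (1,1)[.OX/OX./OXX]+1 (1,2)[.OX/O.X/OXX]+1
p2 O@[XOX/O../OXX]: (1,1)[XOX/OO./OXX]-1* (1,2)[XOX/O.O/OXX]-1
p3 X@[XOX/OO./OXX]: (1,2)[XOX/OOX/OXX]+1*
p4 O@[XOX/OOX/OXX] terminal -1; root [.OX/O../OXX] d5

PV length from [.OX/O../OXX]: 3 plies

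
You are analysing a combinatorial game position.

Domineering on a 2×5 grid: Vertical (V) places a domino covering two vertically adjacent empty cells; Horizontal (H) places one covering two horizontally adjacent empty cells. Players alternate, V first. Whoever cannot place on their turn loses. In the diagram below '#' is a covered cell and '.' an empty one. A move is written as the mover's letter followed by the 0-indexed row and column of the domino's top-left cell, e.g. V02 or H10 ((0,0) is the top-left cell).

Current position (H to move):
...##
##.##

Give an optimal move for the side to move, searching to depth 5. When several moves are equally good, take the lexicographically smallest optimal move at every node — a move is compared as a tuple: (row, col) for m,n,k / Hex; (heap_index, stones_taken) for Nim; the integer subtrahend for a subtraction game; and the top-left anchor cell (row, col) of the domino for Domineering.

ply 1, H at ...##/##.## | H00=-1→##.##/##.##; H01=+1→.####/##.##*
ply 2: .####/##.## is terminal -1 (V); from ...##/##.## depth 5

H's best at [...##/##.##]: H01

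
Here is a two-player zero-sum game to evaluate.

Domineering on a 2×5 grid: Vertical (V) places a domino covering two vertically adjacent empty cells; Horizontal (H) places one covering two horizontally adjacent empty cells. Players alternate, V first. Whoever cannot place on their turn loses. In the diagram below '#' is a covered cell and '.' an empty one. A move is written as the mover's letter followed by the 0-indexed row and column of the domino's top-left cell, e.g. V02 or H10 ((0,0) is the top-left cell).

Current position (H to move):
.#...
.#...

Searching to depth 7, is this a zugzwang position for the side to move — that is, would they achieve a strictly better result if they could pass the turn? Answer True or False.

zugzwang(.#.../.#..., H) = False

ply 1, H at .#.../.#... | H02=-1→.###./.#...*; H03=-1→.#.##/.#...; H12=-1→.#.../.###.; H13=-1→.#.../.#.##
ply 2, V at .###./.#... | V00=-1→####./##...; V04=+1→.####/.#..#*
ply 3, H at .####/.#..# | H12=-1→.####/.####*
ply 4, V at .####/.#### | V00=+1→#####/#####*
ply 5: #####/##### is terminal -1 (H); from .#.../.#... depth 7
suppose H passes — search the same position with V to move:
pass> ply 1, V at .#.../.#... | V00=-1→##.../##...; V02=-1→.##../.##..; V03=+1→.#.#./.#.#.*; V04=-1→.#..#/.#..#
pass> ply 2: .#.#./.#.#. is terminal -1 (H); from .#.../.#... depth 7
for H: play -1, pass -1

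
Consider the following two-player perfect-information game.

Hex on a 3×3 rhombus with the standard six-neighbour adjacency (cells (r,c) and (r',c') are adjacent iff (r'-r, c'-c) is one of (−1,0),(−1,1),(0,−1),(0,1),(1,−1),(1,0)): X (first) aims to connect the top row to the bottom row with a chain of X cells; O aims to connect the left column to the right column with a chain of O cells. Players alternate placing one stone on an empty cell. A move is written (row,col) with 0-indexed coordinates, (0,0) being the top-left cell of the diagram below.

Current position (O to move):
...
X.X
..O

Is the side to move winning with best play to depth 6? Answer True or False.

O winning at [.../X.X/..O]: False

p1 O@[.../X.X/..O]: (0,0)[O../X.X/..O]-1* (0,1)[.O./X.X/..O]-1 (0,2)[..O/X.X/..O]-1 (1,1)[.../XOX/..O]-1 (2,0)[.../X.X/O.O]-1 (2,1)[.../X.X/.OO]-1
p2 X@[O../X.X/..O]: (0,1)[OX./X.X/..O]+1* (0,2)[O.X/X.X/..O]+1 (1,1)[O../XXX/..O]+1 (2,0)[O../X.X/X.O]+1 (2,1)[O../X.X/.XO]+1
p3 O@[OX./X.X/..O]: (0,2)[OXO/X.X/..O]-1* (1,1)[OX./XOX/..O]-1 (2,0)[OX./X.X/O.O]-1 (2,1)[OX./X.X/.OO]-1
p4 X@[OXO/X.X/..O]: (1,1)[OXO/XXX/..O]+1* (2,0)[OXO/X.X/X.O]+1 (2,1)[OXO/X.X/.XO]+1
p5 O@[OXO/XXX/..O]: (2,0)[OXO/XXX/O.O]-1* (2,1)[OXO/XXX/.OO]-1
p6 X@[OXO/XXX/O.O]: (2,1)[OXO/XXX/OXO]+1*
p7 O@[OXO/XXX/OXO] terminal -1; root [.../X.X/..O] d6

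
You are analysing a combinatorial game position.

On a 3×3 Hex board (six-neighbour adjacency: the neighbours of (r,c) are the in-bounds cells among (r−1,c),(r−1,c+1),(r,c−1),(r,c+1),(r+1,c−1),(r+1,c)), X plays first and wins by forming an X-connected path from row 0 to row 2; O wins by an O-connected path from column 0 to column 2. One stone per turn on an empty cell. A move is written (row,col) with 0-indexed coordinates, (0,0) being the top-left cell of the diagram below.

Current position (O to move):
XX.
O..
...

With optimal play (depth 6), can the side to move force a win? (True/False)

O winning at [XX./O../...]: True

ply 1, O at XX./O../... | (0,2)=-1→XXO/O../...; (1,1)=+1→XX./OO./...*; (1,2)=-1→XX./O.O/...; (2,0)=-1→XX./O../O..; (2,1)=+1→XX./O../.O.; (2,2)=-1→XX./O../..O
ply 2, X at XX./OO./... | (0,2)=-1→XXX/OO./...*; (1,2)=-1→XX./OOX/...; (2,0)=-1→XX./OO./X..; (2,1)=-1→XX./OO./.X.; (2,2)=-1→XX./OO./..X
ply 3, O at XXX/OO./... | (1,2)=+1→XXX/OOO/...*; (2,0)=-1→XXX/OO./O..; (2,1)=+1→XXX/OO./.O.; (2,2)=+1→XXX/OO./..O
ply 4: XXX/OOO/... is terminal -1 (X); from XX./O../... depth 6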